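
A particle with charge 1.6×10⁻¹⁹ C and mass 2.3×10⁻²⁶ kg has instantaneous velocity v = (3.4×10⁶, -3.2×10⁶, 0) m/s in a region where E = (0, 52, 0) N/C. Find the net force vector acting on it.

F ≈ (0, 8.32×10⁻¹⁸, 0) N

Only an electric field acts, so F = qE = (1.6×10⁻¹⁹ C)·(0, 52.0, 0) = (0, 8.32×10⁻¹⁸, 0) N.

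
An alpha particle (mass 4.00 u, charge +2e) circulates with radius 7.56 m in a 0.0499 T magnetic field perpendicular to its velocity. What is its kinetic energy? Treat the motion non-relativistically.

KE ≈ 6.86×10⁶ eV

v = |q|Br/m, then KE = ½mv² = (qBr)²/(2m).
v = (3.204×10⁻¹⁹)(0.0499)(7.56)/6.644×10⁻²⁷ ≈ 1.819×10⁷ m/s.
KE = ½(6.644×10⁻²⁷)(1.819×10⁷)² ≈ 1.10×10⁻¹² J = 6.86×10⁶ eV.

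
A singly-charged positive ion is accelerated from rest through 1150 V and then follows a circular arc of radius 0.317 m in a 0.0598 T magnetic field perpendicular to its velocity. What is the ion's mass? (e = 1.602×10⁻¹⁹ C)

Combine |q|V = ½mv² and r = mv/(|q|B): eliminate v to get m = qB²r²/(2V).
m = (1.602×10⁻¹⁹)(0.0598)²(0.317)²/(2·1150) ≈ 2.50×10⁻²⁶ kg.

m ≈ 2.50×10⁻²⁶ kg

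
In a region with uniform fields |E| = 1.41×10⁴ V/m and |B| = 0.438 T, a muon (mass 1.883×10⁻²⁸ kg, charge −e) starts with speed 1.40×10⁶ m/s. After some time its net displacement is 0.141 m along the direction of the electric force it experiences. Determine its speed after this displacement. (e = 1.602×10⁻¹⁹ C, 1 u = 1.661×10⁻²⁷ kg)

B does no work; ΔKE = |q|E d.
½mv_f² = ½mv₀² + |q|Ed = ½(1.883×10⁻²⁸)(1.40×10⁶)² + (1.602×10⁻¹⁹)(1.41×10⁴)(0.141) ≈ 1.845×10⁻¹⁶ J + 3.185×10⁻¹⁶ J ≈ 5.030×10⁻¹⁶ J.
v_f = √(2·5.030×10⁻¹⁶/1.883×10⁻²⁸) ≈ 2.31×10⁶ m/s.

v_f ≈ 2.31×10⁶ m/s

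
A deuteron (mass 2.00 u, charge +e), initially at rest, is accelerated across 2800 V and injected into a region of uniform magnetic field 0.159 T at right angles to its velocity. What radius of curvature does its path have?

r ≈ 0.0678 m

Acceleration: |q|V = ½mv² ⇒ v = √(2|q|V/m) = √(2·1.602×10⁻¹⁹·2800/3.322×10⁻²⁷) ≈ 5.197×10⁵ m/s.
In the field: r = mv/(|q|B) = (3.322×10⁻²⁷)(5.197×10⁵)/((1.602×10⁻¹⁹)(0.159)) ≈ 0.0678 m.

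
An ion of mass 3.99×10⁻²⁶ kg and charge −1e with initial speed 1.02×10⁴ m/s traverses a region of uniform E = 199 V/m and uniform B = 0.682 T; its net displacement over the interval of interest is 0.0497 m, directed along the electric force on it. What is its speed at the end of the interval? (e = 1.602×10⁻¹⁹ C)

B does no work; ΔKE = |q|E d.
½mv_f² = ½mv₀² + |q|Ed = ½(3.99×10⁻²⁶)(1.02×10⁴)² + (1.602×10⁻¹⁹)(199)(0.0497) ≈ 2.076×10⁻¹⁸ J + 1.584×10⁻¹⁸ J ≈ 3.660×10⁻¹⁸ J.
v_f = √(2·3.660×10⁻¹⁸/3.99×10⁻²⁶) ≈ 1.35×10⁴ m/s.

v_f ≈ 1.35×10⁴ m/s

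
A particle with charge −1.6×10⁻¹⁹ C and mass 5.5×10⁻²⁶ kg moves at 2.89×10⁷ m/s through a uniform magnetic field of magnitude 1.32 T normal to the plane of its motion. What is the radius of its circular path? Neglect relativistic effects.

r ≈ 7.53 m

The magnetic force provides the centripetal force: |q|vB = mv²/r.
r = mv/(|q|B) = (5.5×10⁻²⁶)(2.89×10⁷)/((1.6×10⁻¹⁹)(1.32)) ≈ 7.53 m.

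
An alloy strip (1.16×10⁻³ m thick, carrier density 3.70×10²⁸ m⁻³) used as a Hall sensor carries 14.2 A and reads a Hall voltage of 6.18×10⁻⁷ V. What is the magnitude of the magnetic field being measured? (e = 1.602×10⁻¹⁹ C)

From V_H = IB/(n e t), B = V_H n e t / I.
B = (6.18×10⁻⁷)(3.70×10²⁸)(1.602×10⁻¹⁹)(1.16×10⁻³)/14.2 ≈ 0.299 T.

B ≈ 0.299 T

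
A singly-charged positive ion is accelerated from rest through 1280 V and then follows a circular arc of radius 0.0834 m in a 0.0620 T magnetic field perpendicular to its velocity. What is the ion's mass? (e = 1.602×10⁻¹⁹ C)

m ≈ 1.67×10⁻²⁷ kg

Combine |q|V = ½mv² and r = mv/(|q|B): eliminate v to get m = qB²r²/(2V).
m = (1.602×10⁻¹⁹)(0.0620)²(0.0834)²/(2·1280) ≈ 1.67×10⁻²⁷ kg.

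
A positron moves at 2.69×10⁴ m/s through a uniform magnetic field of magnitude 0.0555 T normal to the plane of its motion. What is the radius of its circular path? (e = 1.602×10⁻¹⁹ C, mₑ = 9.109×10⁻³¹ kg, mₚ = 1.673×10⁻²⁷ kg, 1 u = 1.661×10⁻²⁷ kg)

r ≈ 2.76×10⁻⁶ m

The magnetic force provides the centripetal force: |q|vB = mv²/r.
r = mv/(|q|B) = (9.109×10⁻³¹)(2.69×10⁴)/((1.602×10⁻¹⁹)(0.0555)) ≈ 2.76×10⁻⁶ m.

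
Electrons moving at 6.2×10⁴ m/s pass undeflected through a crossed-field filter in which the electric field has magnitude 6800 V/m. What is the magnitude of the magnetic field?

B = 0.11 T

Balance of forces in the selector: qE = qvB ⇒ B = E/v.
B = 6800/6.2×10⁴ = 0.11 T.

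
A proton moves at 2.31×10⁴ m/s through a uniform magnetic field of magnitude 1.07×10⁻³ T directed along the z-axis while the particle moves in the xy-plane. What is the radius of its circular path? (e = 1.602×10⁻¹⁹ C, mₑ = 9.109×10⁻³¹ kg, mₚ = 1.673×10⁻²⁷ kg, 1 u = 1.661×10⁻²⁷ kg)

r ≈ 0.225 m

The magnetic force provides the centripetal force: |q|vB = mv²/r.
r = mv/(|q|B) = (1.673×10⁻²⁷)(2.31×10⁴)/((1.602×10⁻¹⁹)(1.07×10⁻³)) ≈ 0.225 m.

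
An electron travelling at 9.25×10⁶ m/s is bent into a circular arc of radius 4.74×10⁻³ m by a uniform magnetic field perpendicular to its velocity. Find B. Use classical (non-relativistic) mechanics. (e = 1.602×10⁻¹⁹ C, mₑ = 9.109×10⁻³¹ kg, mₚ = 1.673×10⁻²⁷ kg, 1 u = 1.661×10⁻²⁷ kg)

From |q|vB = mv²/r, B = mv/(|q|r).
B = (9.109×10⁻³¹)(9.25×10⁶)/((1.602×10⁻¹⁹)(4.74×10⁻³)) ≈ 0.0111 T.

B ≈ 0.0111 T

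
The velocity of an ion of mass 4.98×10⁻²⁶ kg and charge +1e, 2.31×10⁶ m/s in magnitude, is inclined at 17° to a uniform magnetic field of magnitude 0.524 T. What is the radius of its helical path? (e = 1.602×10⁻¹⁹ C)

v⊥ = v sinθ = 2.31×10⁶·sin17° ≈ 6.754×10⁵ m/s.
r = m v⊥/(|q|B) = (4.98×10⁻²⁶)(6.754×10⁵)/((1.602×10⁻¹⁹)(0.524)) ≈ 0.401 m.

r ≈ 0.401 m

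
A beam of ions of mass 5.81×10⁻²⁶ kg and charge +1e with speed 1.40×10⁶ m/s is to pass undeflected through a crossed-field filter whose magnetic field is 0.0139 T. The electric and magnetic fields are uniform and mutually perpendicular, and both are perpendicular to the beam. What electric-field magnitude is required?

E = 1.95×10⁴ V/m

For straight-line motion qE = qvB, so E = vB.
E = 1.40×10⁶ × 0.0139 = 1.95×10⁴ V/m.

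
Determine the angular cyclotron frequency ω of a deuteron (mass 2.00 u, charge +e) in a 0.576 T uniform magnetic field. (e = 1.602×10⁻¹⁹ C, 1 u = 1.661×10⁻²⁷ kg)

ω ≈ 2.78×10⁷ rad/s

ω = |q|B/m.
ω = (1.602×10⁻¹⁹)(0.576)/3.322×10⁻²⁷ ≈ 2.78×10⁷ rad/s.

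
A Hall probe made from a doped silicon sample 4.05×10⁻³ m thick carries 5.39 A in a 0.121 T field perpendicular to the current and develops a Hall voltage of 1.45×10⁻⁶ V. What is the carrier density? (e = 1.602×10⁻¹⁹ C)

n ≈ 6.93×10²⁶ m⁻³

From V_H = IB/(n e t), n = IB/(V_H e t).
n = (5.39)(0.121)/((1.45×10⁻⁶)(1.602×10⁻¹⁹)(4.05×10⁻³)) ≈ 6.93×10²⁶ m⁻³.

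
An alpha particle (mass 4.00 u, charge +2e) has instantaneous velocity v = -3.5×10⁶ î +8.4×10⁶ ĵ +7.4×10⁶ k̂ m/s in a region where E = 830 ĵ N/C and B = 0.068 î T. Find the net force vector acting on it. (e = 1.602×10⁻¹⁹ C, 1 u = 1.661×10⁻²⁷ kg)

v×B = (0, 5.03×10⁵, -5.71×10⁵) N/C.
E + v×B = (0, 5.04×10⁵, -5.71×10⁵) N/C.
F = q(E + v×B) = (3.204×10⁻¹⁹ C)·(0, 5.04×10⁵, -5.71×10⁵) = (0, 1.61×10⁻¹³, -1.83×10⁻¹³) N.

F ≈ (0, 1.61×10⁻¹³, -1.83×10⁻¹³) N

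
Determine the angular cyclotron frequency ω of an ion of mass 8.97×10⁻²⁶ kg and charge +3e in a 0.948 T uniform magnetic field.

ω ≈ 5.08×10⁶ rad/s

ω = |q|B/m.
ω = (4.806×10⁻¹⁹)(0.948)/8.97×10⁻²⁶ ≈ 5.08×10⁶ rad/s.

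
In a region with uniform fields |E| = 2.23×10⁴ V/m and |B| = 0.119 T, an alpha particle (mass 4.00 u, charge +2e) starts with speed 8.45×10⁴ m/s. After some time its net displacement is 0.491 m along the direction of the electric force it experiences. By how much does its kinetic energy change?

The magnetic force is always ⟂ v and does no work; only the electric force changes KE.
ΔKE = F_E · d = |q|E d = (3.204×10⁻¹⁹)(2.23×10⁴)(0.491) ≈ 3.51×10⁻¹⁵ J.

ΔKE ≈ 3.51×10⁻¹⁵ J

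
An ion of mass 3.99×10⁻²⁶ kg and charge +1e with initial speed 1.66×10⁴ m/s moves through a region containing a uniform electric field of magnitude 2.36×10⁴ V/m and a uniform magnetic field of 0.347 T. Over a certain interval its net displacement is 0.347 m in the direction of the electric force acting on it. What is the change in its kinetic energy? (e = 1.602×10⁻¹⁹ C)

ΔKE ≈ 1.31×10⁻¹⁵ J

The magnetic force is always ⟂ v and does no work; only the electric force changes KE.
ΔKE = F_E · d = |q|E d = (1.602×10⁻¹⁹)(2.36×10⁴)(0.347) ≈ 1.31×10⁻¹⁵ J.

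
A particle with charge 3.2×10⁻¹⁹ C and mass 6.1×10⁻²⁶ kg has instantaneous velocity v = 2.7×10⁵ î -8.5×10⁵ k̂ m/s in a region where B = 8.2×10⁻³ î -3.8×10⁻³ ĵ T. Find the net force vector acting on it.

v×B = (-3230, -6970, -1030) N/C.
F = q v×B = (3.2×10⁻¹⁹ C)·(-3230, -6970, -1030) = (-1.03×10⁻¹⁵, -2.23×10⁻¹⁵, -3.28×10⁻¹⁶) N.

F ≈ (-1.03×10⁻¹⁵, -2.23×10⁻¹⁵, -3.28×10⁻¹⁶) N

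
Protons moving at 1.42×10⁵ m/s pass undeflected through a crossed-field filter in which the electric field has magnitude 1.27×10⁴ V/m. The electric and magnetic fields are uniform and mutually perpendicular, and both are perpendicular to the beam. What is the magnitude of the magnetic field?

Balance of forces in the selector: qE = qvB ⇒ B = E/v.
B = 1.27×10⁴/1.42×10⁵ = 0.0894 T.

B = 0.0894 T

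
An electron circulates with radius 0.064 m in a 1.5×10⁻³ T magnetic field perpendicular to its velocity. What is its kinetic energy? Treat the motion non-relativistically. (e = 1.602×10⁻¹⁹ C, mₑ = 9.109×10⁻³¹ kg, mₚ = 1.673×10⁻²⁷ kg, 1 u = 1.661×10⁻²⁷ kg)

KE ≈ 1.3×10⁻¹⁶ J

v = |q|Br/m, then KE = ½mv² = (qBr)²/(2m).
v = (1.602×10⁻¹⁹)(1.5×10⁻³)(0.064)/9.109×10⁻³¹ ≈ 1.688×10⁷ m/s.
KE = ½(9.109×10⁻³¹)(1.688×10⁷)² ≈ 1.3×10⁻¹⁶ J.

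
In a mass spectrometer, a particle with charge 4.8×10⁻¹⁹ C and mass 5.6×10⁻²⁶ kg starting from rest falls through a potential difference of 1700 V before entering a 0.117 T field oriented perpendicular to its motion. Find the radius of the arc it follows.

r ≈ 0.170 m

Acceleration: |q|V = ½mv² ⇒ v = √(2|q|V/m) = √(2·4.8×10⁻¹⁹·1700/5.6×10⁻²⁶) ≈ 1.707×10⁵ m/s.
In the field: r = mv/(|q|B) = (5.6×10⁻²⁶)(1.707×10⁵)/((4.8×10⁻¹⁹)(0.117)) ≈ 0.170 m.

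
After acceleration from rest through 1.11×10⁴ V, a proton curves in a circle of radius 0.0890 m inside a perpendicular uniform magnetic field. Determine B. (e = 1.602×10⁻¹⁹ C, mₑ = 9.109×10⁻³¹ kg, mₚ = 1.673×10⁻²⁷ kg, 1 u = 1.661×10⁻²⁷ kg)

B ≈ 0.171 T

v = √(2|q|V/m) = √(2·1.602×10⁻¹⁹·1.11×10⁴/1.673×10⁻²⁷) ≈ 1.458×10⁶ m/s.
B = mv/(|q|r) = (1.673×10⁻²⁷)(1.458×10⁶)/((1.602×10⁻¹⁹)(0.0890)) ≈ 0.171 T.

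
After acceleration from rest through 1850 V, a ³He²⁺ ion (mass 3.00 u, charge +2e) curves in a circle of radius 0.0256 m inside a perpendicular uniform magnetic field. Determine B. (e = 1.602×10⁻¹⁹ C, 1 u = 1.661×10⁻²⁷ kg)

B ≈ 0.296 T

v = √(2|q|V/m) = √(2·3.204×10⁻¹⁹·1850/4.983×10⁻²⁷) ≈ 4.878×10⁵ m/s.
B = mv/(|q|r) = (4.983×10⁻²⁷)(4.878×10⁵)/((3.204×10⁻¹⁹)(0.0256)) ≈ 0.296 T.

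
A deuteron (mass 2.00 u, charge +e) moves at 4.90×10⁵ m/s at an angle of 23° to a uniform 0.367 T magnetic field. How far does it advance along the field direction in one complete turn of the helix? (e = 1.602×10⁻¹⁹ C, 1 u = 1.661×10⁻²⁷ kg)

v∥ = v cosθ = 4.90×10⁵·cos23° ≈ 4.510×10⁵ m/s.
T = 2πm/(|q|B) = 2π(3.322×10⁻²⁷)/((1.602×10⁻¹⁹)(0.367)) ≈ 3.550×10⁻⁷ s.
pitch = v∥ T = (4.510×10⁵)(3.550×10⁻⁷) ≈ 0.160 m.

p ≈ 0.160 m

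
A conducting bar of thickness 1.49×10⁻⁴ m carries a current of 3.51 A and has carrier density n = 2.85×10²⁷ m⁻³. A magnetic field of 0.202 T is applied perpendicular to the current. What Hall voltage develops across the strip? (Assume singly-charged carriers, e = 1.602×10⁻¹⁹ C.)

V_H = IB/(n e t).
V_H = (3.51)(0.202)/((2.85×10²⁷)(1.602×10⁻¹⁹)(1.49×10⁻⁴)) ≈ 1.04×10⁻⁵ V.

V_H ≈ 1.04×10⁻⁵ V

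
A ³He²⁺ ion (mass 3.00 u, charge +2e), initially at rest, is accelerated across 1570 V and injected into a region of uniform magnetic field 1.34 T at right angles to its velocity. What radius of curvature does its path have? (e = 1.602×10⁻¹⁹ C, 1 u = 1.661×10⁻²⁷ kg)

r ≈ 5.22×10⁻³ m

Acceleration: |q|V = ½mv² ⇒ v = √(2|q|V/m) = √(2·3.204×10⁻¹⁹·1570/4.983×10⁻²⁷) ≈ 4.493×10⁵ m/s.
In the field: r = mv/(|q|B) = (4.983×10⁻²⁷)(4.493×10⁵)/((3.204×10⁻¹⁹)(1.34)) ≈ 5.22×10⁻³ m.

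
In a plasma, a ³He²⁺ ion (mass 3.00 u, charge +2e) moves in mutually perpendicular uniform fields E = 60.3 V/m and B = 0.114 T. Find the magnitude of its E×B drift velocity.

In crossed fields the guiding centre drifts at v_d = |E×B|/B² = E/B, independent of charge and mass.
v_d = 60.3/0.114 = 529 m/s.

v_d ≈ 529 m/s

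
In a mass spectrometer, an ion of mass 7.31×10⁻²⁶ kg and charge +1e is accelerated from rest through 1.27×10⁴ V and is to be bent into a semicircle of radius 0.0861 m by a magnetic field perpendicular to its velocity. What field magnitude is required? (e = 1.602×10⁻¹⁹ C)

v = √(2|q|V/m) = √(2·1.602×10⁻¹⁹·1.27×10⁴/7.31×10⁻²⁶) ≈ 2.359×10⁵ m/s.
B = mv/(|q|r) = (7.31×10⁻²⁶)(2.359×10⁵)/((1.602×10⁻¹⁹)(0.0861)) ≈ 1.25 T.

B ≈ 1.25 T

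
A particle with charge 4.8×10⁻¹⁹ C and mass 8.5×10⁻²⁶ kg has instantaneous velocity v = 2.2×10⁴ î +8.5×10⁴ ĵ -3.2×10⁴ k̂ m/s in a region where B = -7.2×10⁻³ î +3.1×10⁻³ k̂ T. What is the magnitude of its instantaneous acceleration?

v×B = (264, 162, 612) N/C.
F = q v×B = (4.8×10⁻¹⁹ C)·(264, 162, 612) = (1.26×10⁻¹⁶, 7.79×10⁻¹⁷, 2.94×10⁻¹⁶) N.
|a| = |F|/m = 3.292×10⁻¹⁶/8.5×10⁻²⁶ ≈ 3.87×10⁹ m/s².

|a| ≈ 3.87×10⁹ m/s²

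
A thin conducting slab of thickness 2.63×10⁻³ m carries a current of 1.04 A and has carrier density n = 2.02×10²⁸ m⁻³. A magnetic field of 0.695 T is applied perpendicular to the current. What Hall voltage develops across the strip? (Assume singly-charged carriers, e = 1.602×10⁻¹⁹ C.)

V_H ≈ 8.49×10⁻⁸ V

V_H = IB/(n e t).
V_H = (1.04)(0.695)/((2.02×10²⁸)(1.602×10⁻¹⁹)(2.63×10⁻³)) ≈ 8.49×10⁻⁸ V.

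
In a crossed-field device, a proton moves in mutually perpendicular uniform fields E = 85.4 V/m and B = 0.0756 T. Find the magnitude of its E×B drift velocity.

v_d ≈ 1130 m/s

The steady drift has the magnetic force balancing the electric force, so v_d = E/B.
v_d = 85.4/0.0756 = 1130 m/s.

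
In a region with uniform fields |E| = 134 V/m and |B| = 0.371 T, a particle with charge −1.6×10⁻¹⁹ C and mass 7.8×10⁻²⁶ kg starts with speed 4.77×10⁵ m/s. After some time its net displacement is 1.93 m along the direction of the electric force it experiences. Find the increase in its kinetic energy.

The magnetic force is always ⟂ v and does no work; only the electric force changes KE.
ΔKE = F_E · d = |q|E d = (1.6×10⁻¹⁹)(134)(1.93) ≈ 4.14×10⁻¹⁷ J.

ΔKE ≈ 4.14×10⁻¹⁷ J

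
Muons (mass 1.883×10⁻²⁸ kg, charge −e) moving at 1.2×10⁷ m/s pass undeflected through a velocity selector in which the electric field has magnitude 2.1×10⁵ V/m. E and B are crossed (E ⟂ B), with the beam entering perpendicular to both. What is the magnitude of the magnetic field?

Balance of forces in the selector: qE = qvB ⇒ B = E/v.
B = 2.1×10⁵/1.2×10⁷ = 0.018 T.

B = 0.018 T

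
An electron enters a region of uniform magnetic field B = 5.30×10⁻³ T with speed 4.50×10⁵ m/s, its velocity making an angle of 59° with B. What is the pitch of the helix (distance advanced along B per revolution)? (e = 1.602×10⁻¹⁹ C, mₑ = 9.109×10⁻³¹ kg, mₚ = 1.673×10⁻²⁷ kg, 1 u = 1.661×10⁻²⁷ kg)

v∥ = v cosθ = 4.50×10⁵·cos59° ≈ 2.318×10⁵ m/s.
T = 2πm/(|q|B) = 2π(9.109×10⁻³¹)/((1.602×10⁻¹⁹)(5.30×10⁻³)) ≈ 6.741×10⁻⁹ s.
pitch = v∥ T = (2.318×10⁵)(6.741×10⁻⁹) ≈ 1.56×10⁻³ m.

p ≈ 1.56×10⁻³ m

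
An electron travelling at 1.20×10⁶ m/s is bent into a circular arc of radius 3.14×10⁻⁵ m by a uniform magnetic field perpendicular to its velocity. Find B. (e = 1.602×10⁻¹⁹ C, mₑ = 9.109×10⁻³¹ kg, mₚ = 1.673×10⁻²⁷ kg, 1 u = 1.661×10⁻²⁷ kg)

From |q|vB = mv²/r, B = mv/(|q|r).
B = (9.109×10⁻³¹)(1.20×10⁶)/((1.602×10⁻¹⁹)(3.14×10⁻⁵)) ≈ 0.217 T.

B ≈ 0.217 T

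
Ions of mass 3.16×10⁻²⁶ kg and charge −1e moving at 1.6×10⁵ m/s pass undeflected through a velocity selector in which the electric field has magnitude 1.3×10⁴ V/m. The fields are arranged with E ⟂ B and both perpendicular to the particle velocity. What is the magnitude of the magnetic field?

B = 0.081 T

Balance of forces in the selector: qE = qvB ⇒ B = E/v.
B = 1.3×10⁴/1.6×10⁵ = 0.081 T.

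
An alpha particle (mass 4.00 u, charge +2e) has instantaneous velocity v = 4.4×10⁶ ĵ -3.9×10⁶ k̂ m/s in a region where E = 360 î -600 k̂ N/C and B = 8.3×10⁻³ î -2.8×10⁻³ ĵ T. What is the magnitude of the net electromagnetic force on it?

|F| ≈ 1.61×10⁻¹⁴ N

v×B = (-1.09×10⁴, -3.24×10⁴, -3.65×10⁴) N/C.
E + v×B = (-1.06×10⁴, -3.24×10⁴, -3.71×10⁴) N/C.
F = q(E + v×B) = (3.204×10⁻¹⁹ C)·(-1.06×10⁴, -3.24×10⁴, -3.71×10⁴) = (-3.38×10⁻¹⁵, -1.04×10⁻¹⁴, -1.19×10⁻¹⁴) N.
|F| = 1.61×10⁻¹⁴ N.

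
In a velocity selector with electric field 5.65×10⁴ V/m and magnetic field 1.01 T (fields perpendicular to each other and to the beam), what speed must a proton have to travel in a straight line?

v = 5.59×10⁴ m/s

Zero net Lorentz force requires |qE| = |q v×B|, i.e. E = vB.
v = E/B = 5.65×10⁴/1.01 = 5.59×10⁴ m/s.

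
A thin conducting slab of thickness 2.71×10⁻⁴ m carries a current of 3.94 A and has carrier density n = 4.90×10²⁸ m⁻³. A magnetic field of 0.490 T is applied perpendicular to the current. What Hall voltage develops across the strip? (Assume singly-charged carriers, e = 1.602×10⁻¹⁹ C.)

V_H = IB/(n e t).
V_H = (3.94)(0.490)/((4.90×10²⁸)(1.602×10⁻¹⁹)(2.71×10⁻⁴)) ≈ 9.08×10⁻⁷ V.

V_H ≈ 9.08×10⁻⁷ V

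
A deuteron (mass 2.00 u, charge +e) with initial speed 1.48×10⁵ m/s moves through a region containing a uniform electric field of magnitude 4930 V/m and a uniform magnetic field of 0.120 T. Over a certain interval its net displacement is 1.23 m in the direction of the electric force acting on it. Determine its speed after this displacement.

B does no work; ΔKE = |q|E d.
½mv_f² = ½mv₀² + |q|Ed = ½(3.322×10⁻²⁷)(1.48×10⁵)² + (1.602×10⁻¹⁹)(4930)(1.23) ≈ 3.638×10⁻¹⁷ J + 9.714×10⁻¹⁶ J ≈ 1.008×10⁻¹⁵ J.
v_f = √(2·1.008×10⁻¹⁵/3.322×10⁻²⁷) ≈ 7.79×10⁵ m/s.

v_f ≈ 7.79×10⁵ m/s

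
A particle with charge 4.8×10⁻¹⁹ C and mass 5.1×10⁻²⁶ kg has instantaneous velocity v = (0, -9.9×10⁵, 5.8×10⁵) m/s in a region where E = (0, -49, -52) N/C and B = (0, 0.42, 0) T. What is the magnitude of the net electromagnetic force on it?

|F| ≈ 1.17×10⁻¹³ N

v×B = (-2.44×10⁵, 0, 0) N/C.
E + v×B = (-2.44×10⁵, -49.0, -52.0) N/C.
F = q(E + v×B) = (4.8×10⁻¹⁹ C)·(-2.44×10⁵, -49.0, -52.0) = (-1.17×10⁻¹³, -2.35×10⁻¹⁷, -2.50×10⁻¹⁷) N.
|F| = 1.17×10⁻¹³ N.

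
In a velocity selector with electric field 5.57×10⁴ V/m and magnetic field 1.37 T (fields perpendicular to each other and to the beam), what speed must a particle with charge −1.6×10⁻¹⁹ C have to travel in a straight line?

For undeflected motion the electric and magnetic forces balance: qE = qvB.
v = E/B = 5.57×10⁴/1.37 = 4.07×10⁴ m/s.
The result is independent of the particle's charge and mass.

v = 4.07×10⁴ m/s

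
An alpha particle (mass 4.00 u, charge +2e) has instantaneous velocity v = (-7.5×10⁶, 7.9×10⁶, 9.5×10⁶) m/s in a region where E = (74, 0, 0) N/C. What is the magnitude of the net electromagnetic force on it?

|F| ≈ 2.37×10⁻¹⁷ N

Only an electric field acts, so F = qE = (3.204×10⁻¹⁹ C)·(74.0, 0, 0) = (2.37×10⁻¹⁷, 0, 0) N.
|F| = 2.37×10⁻¹⁷ N.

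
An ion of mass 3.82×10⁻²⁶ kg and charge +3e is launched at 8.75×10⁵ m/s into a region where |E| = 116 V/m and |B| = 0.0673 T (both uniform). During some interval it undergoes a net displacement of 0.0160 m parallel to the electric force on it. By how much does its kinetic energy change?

ΔKE ≈ 8.92×10⁻¹⁹ J

The magnetic force is always ⟂ v and does no work; only the electric force changes KE.
ΔKE = F_E · d = |q|E d = (4.806×10⁻¹⁹)(116)(0.0160) ≈ 8.92×10⁻¹⁹ J.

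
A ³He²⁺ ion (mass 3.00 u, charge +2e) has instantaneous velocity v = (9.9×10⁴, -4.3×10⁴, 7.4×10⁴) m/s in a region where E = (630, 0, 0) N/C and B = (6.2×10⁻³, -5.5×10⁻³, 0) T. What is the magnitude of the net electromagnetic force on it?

v×B = (407, 459, -278) N/C.
E + v×B = (1040, 459, -278) N/C.
F = q(E + v×B) = (3.204×10⁻¹⁹ C)·(1040, 459, -278) = (3.32×10⁻¹⁶, 1.47×10⁻¹⁶, -8.90×10⁻¹⁷) N.
|F| = 3.74×10⁻¹⁶ N.

|F| ≈ 3.74×10⁻¹⁶ N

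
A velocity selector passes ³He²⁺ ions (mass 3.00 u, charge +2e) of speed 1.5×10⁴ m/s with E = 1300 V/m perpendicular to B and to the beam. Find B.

B = 0.087 T

Balance of forces in the selector: qE = qvB ⇒ B = E/v.
B = 1300/1.5×10⁴ = 0.087 T.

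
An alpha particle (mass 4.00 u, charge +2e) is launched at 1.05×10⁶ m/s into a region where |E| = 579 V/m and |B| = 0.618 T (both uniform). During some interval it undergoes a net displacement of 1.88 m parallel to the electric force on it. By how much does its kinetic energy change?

ΔKE ≈ 3.49×10⁻¹⁶ J

The magnetic force is always ⟂ v and does no work; only the electric force changes KE.
ΔKE = F_E · d = |q|E d = (3.204×10⁻¹⁹)(579)(1.88) ≈ 3.49×10⁻¹⁶ J.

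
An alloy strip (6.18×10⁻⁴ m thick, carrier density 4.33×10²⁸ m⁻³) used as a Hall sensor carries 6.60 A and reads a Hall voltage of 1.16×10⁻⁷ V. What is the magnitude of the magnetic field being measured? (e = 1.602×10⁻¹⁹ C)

B ≈ 0.0753 T

From V_H = IB/(n e t), B = V_H n e t / I.
B = (1.16×10⁻⁷)(4.33×10²⁸)(1.602×10⁻¹⁹)(6.18×10⁻⁴)/6.60 ≈ 0.0753 T.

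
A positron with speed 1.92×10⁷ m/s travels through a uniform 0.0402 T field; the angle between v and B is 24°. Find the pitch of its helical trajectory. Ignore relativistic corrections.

p ≈ 0.0156 m

v∥ = v cosθ = 1.92×10⁷·cos24° ≈ 1.754×10⁷ m/s.
T = 2πm/(|q|B) = 2π(9.109×10⁻³¹)/((1.602×10⁻¹⁹)(0.0402)) ≈ 8.887×10⁻¹⁰ s.
pitch = v∥ T = (1.754×10⁷)(8.887×10⁻¹⁰) ≈ 0.0156 m.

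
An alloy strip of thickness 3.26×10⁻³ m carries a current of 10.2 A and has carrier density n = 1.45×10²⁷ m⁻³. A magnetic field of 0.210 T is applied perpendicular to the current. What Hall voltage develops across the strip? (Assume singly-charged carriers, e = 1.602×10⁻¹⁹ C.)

V_H ≈ 2.83×10⁻⁶ V

V_H = IB/(n e t).
V_H = (10.2)(0.210)/((1.45×10²⁷)(1.602×10⁻¹⁹)(3.26×10⁻³)) ≈ 2.83×10⁻⁶ V.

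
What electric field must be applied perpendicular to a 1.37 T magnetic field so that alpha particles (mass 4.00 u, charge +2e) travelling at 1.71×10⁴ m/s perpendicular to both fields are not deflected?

E = 2.34×10⁴ V/m

For straight-line motion qE = qvB, so E = vB.
E = 1.71×10⁴ × 1.37 = 2.34×10⁴ V/m.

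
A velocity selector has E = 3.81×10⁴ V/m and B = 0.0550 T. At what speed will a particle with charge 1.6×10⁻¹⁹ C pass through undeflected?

Zero net Lorentz force requires |qE| = |q v×B|, i.e. E = vB.
v = E/B = 3.81×10⁴/0.0550 = 6.93×10⁵ m/s.

v = 6.93×10⁵ m/s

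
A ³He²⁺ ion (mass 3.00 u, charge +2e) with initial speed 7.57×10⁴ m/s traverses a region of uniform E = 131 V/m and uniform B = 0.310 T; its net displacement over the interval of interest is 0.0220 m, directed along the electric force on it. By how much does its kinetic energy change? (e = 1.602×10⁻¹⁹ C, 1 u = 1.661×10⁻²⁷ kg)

ΔKE ≈ 9.23×10⁻¹⁹ J

The magnetic force is always ⟂ v and does no work; only the electric force changes KE.
ΔKE = F_E · d = |q|E d = (3.204×10⁻¹⁹)(131)(0.0220) ≈ 9.23×10⁻¹⁹ J.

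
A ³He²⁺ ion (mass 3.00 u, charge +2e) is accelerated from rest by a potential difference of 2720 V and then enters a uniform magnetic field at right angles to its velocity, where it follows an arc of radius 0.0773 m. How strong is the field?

v = √(2|q|V/m) = √(2·3.204×10⁻¹⁹·2720/4.983×10⁻²⁷) ≈ 5.914×10⁵ m/s.
B = mv/(|q|r) = (4.983×10⁻²⁷)(5.914×10⁵)/((3.204×10⁻¹⁹)(0.0773)) ≈ 0.119 T.

B ≈ 0.119 T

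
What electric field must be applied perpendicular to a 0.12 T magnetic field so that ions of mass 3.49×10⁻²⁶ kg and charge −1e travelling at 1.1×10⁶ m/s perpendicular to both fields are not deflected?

For straight-line motion qE = qvB, so E = vB.
E = 1.1×10⁶ × 0.12 = 1.3×10⁵ V/m.

E = 1.3×10⁵ V/m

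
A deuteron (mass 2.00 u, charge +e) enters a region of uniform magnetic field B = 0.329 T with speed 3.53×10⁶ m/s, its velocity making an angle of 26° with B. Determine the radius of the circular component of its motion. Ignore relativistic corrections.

r ≈ 0.0975 m

v⊥ = v sinθ = 3.53×10⁶·sin26° ≈ 1.547×10⁶ m/s.
r = m v⊥/(|q|B) = (3.322×10⁻²⁷)(1.547×10⁶)/((1.602×10⁻¹⁹)(0.329)) ≈ 0.0975 m.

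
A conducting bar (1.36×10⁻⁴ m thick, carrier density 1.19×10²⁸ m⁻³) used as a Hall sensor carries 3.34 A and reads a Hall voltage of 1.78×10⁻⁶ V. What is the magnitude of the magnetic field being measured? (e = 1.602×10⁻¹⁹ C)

B ≈ 0.138 T

From V_H = IB/(n e t), B = V_H n e t / I.
B = (1.78×10⁻⁶)(1.19×10²⁸)(1.602×10⁻¹⁹)(1.36×10⁻⁴)/3.34 ≈ 0.138 T.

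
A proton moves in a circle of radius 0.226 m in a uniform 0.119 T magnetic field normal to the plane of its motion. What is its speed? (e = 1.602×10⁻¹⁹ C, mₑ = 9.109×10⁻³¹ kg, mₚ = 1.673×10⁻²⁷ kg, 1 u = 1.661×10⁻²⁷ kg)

From |q|vB = mv²/r, v = |q|Br/m.
v = (1.602×10⁻¹⁹)(0.119)(0.226)/1.673×10⁻²⁷ ≈ 2.58×10⁶ m/s.

v ≈ 2.58×10⁶ m/s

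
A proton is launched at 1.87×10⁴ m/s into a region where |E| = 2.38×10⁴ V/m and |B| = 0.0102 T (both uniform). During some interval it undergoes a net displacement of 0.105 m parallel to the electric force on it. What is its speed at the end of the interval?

v_f ≈ 6.92×10⁵ m/s

B does no work; ΔKE = |q|E d.
½mv_f² = ½mv₀² + |q|Ed = ½(1.673×10⁻²⁷)(1.87×10⁴)² + (1.602×10⁻¹⁹)(2.38×10⁴)(0.105) ≈ 2.925×10⁻¹⁹ J + 4.003×10⁻¹⁶ J ≈ 4.006×10⁻¹⁶ J.
v_f = √(2·4.006×10⁻¹⁶/1.673×10⁻²⁷) ≈ 6.92×10⁵ m/s.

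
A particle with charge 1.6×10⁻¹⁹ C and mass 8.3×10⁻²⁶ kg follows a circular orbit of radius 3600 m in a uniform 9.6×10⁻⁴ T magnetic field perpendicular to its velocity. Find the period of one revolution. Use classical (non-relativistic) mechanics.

The cyclotron period depends only on m, q, B: T = 2πm/(|q|B).
T = 2π(8.3×10⁻²⁶)/((1.6×10⁻¹⁹)(9.6×10⁻⁴)) ≈ 3.4×10⁻³ s.

T ≈ 3.4×10⁻³ s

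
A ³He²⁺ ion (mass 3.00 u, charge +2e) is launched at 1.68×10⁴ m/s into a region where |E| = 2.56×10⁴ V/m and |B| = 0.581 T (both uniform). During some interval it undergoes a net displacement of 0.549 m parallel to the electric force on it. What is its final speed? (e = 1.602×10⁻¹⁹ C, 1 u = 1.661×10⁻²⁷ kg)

B does no work; ΔKE = |q|E d.
½mv_f² = ½mv₀² + |q|Ed = ½(4.983×10⁻²⁷)(1.68×10⁴)² + (3.204×10⁻¹⁹)(2.56×10⁴)(0.549) ≈ 7.032×10⁻¹⁹ J + 4.503×10⁻¹⁵ J ≈ 4.504×10⁻¹⁵ J.
v_f = √(2·4.504×10⁻¹⁵/4.983×10⁻²⁷) ≈ 1.34×10⁶ m/s.

v_f ≈ 1.34×10⁶ m/s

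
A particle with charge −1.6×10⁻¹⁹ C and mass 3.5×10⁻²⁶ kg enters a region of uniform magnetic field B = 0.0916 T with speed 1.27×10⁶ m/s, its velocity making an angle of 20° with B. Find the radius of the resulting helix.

r ≈ 1.04 m

v⊥ = v sinθ = 1.27×10⁶·sin20° ≈ 4.344×10⁵ m/s.
r = m v⊥/(|q|B) = (3.5×10⁻²⁶)(4.344×10⁵)/((1.6×10⁻¹⁹)(0.0916)) ≈ 1.04 m.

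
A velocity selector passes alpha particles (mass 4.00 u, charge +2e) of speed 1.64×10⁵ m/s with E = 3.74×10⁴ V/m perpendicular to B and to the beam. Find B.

B = 0.228 T

Balance of forces in the selector: qE = qvB ⇒ B = E/v.
B = 3.74×10⁴/1.64×10⁵ = 0.228 T.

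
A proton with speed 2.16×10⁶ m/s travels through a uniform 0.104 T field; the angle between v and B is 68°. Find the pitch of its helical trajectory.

p ≈ 0.511 m

v∥ = v cosθ = 2.16×10⁶·cos68° ≈ 8.092×10⁵ m/s.
T = 2πm/(|q|B) = 2π(1.673×10⁻²⁷)/((1.602×10⁻¹⁹)(0.104)) ≈ 6.309×10⁻⁷ s.
pitch = v∥ T = (8.092×10⁵)(6.309×10⁻⁷) ≈ 0.511 m.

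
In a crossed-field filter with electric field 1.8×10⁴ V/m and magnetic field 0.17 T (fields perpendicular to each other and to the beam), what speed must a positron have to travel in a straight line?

v = 1.1×10⁵ m/s

For undeflected motion the electric and magnetic forces balance: qE = qvB.
v = E/B = 1.8×10⁴/0.17 = 1.1×10⁵ m/s.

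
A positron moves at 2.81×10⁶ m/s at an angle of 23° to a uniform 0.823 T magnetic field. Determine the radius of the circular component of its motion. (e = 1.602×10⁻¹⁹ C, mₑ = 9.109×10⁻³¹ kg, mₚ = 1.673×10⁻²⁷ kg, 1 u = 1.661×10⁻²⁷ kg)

r ≈ 7.59×10⁻⁶ m

v⊥ = v sinθ = 2.81×10⁶·sin23° ≈ 1.098×10⁶ m/s.
r = m v⊥/(|q|B) = (9.109×10⁻³¹)(1.098×10⁶)/((1.602×10⁻¹⁹)(0.823)) ≈ 7.59×10⁻⁶ m.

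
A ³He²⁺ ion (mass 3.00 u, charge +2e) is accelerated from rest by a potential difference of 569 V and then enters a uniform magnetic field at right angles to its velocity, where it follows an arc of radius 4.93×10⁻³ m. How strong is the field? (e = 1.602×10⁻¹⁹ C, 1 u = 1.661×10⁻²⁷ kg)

v = √(2|q|V/m) = √(2·3.204×10⁻¹⁹·569/4.983×10⁻²⁷) ≈ 2.705×10⁵ m/s.
B = mv/(|q|r) = (4.983×10⁻²⁷)(2.705×10⁵)/((3.204×10⁻¹⁹)(4.93×10⁻³)) ≈ 0.853 T.

B ≈ 0.853 T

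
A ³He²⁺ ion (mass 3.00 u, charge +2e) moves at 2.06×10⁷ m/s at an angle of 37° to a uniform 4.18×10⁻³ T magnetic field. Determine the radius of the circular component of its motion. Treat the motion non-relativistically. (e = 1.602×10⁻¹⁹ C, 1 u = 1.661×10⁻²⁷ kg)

v⊥ = v sinθ = 2.06×10⁷·sin37° ≈ 1.240×10⁷ m/s.
r = m v⊥/(|q|B) = (4.983×10⁻²⁷)(1.240×10⁷)/((3.204×10⁻¹⁹)(4.18×10⁻³)) ≈ 46.1 m.

r ≈ 46.1 m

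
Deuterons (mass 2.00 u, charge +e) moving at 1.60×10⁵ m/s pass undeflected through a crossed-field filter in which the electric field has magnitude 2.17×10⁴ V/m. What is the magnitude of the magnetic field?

Balance of forces in the selector: qE = qvB ⇒ B = E/v.
B = 2.17×10⁴/1.60×10⁵ = 0.136 T.

B = 0.136 T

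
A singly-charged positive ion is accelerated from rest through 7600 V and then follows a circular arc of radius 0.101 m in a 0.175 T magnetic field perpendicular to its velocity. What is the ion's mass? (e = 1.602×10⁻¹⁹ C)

m ≈ 3.29×10⁻²⁷ kg

Combine |q|V = ½mv² and r = mv/(|q|B): eliminate v to get m = qB²r²/(2V).
m = (1.602×10⁻¹⁹)(0.175)²(0.101)²/(2·7600) ≈ 3.29×10⁻²⁷ kg.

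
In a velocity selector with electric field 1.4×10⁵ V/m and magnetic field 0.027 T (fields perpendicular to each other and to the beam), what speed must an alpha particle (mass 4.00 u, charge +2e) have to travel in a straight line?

v = 5.2×10⁶ m/s

Zero net Lorentz force requires |qE| = |q v×B|, i.e. E = vB.
v = E/B = 1.4×10⁵/0.027 = 5.2×10⁶ m/s.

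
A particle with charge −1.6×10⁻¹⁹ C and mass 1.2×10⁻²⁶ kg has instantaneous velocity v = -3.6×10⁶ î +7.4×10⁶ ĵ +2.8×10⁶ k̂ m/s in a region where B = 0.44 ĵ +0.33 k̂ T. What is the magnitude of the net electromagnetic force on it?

|F| ≈ 3.71×10⁻¹³ N

v×B = (1.21×10⁶, 1.19×10⁶, -1.58×10⁶) N/C.
F = q v×B = (−1.6×10⁻¹⁹ C)·(1.21×10⁶, 1.19×10⁶, -1.58×10⁶) = (-1.94×10⁻¹³, -1.90×10⁻¹³, 2.53×10⁻¹³) N.
|F| = 3.71×10⁻¹³ N.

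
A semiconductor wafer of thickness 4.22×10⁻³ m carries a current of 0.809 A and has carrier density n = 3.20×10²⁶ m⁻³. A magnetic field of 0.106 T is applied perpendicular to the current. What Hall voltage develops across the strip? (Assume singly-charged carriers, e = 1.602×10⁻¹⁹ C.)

V_H ≈ 3.96×10⁻⁷ V

V_H = IB/(n e t).
V_H = (0.809)(0.106)/((3.20×10²⁶)(1.602×10⁻¹⁹)(4.22×10⁻³)) ≈ 3.96×10⁻⁷ V.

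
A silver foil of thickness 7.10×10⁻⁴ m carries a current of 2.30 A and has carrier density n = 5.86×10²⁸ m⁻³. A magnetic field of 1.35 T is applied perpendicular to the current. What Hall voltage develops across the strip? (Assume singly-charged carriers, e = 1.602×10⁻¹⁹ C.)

V_H ≈ 4.66×10⁻⁷ V

V_H = IB/(n e t).
V_H = (2.30)(1.35)/((5.86×10²⁸)(1.602×10⁻¹⁹)(7.10×10⁻⁴)) ≈ 4.66×10⁻⁷ V.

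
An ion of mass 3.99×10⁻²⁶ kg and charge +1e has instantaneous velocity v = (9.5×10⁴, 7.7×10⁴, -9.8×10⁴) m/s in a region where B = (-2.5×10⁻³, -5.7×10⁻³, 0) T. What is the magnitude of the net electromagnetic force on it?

v×B = (-559, 245, -349) N/C.
F = q v×B = (1.602×10⁻¹⁹ C)·(-559, 245, -349) = (-8.95×10⁻¹⁷, 3.92×10⁻¹⁷, -5.59×10⁻¹⁷) N.
|F| = 1.13×10⁻¹⁶ N.

|F| ≈ 1.13×10⁻¹⁶ N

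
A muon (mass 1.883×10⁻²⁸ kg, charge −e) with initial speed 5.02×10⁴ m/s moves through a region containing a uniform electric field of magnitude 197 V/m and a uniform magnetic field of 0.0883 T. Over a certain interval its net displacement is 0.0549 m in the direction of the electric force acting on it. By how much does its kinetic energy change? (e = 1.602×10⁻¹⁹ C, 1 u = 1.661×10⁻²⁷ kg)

The magnetic force is always ⟂ v and does no work; only the electric force changes KE.
ΔKE = F_E · d = |q|E d = (1.602×10⁻¹⁹)(197)(0.0549) ≈ 1.73×10⁻¹⁸ J.

ΔKE ≈ 1.73×10⁻¹⁸ J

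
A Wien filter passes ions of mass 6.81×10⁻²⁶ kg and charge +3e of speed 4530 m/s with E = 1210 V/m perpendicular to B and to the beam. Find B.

Balance of forces in the selector: qE = qvB ⇒ B = E/v.
B = 1210/4530 = 0.267 T.

B = 0.267 T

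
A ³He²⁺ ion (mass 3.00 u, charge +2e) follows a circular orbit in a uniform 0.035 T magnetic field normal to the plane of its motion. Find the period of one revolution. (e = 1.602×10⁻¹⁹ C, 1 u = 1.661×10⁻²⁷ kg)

The cyclotron period depends only on m, q, B: T = 2πm/(|q|B).
T = 2π(4.983×10⁻²⁷)/((3.204×10⁻¹⁹)(0.035)) ≈ 2.8×10⁻⁶ s.

T ≈ 2.8×10⁻⁶ s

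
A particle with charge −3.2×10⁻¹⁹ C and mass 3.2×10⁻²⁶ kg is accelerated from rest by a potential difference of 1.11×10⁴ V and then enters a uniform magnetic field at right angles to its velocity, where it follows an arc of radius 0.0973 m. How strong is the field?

B ≈ 0.484 T

v = √(2|q|V/m) = √(2·3.2×10⁻¹⁹·1.11×10⁴/3.2×10⁻²⁶) ≈ 4.712×10⁵ m/s.
B = mv/(|q|r) = (3.2×10⁻²⁶)(4.712×10⁵)/((3.2×10⁻¹⁹)(0.0973)) ≈ 0.484 T.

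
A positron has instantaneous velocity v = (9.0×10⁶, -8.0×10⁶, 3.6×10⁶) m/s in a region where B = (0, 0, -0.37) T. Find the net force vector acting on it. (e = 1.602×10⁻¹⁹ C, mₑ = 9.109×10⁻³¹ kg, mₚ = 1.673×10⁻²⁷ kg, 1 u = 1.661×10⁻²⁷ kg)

v×B = (2.96×10⁶, 3.33×10⁶, 0) N/C.
F = q v×B = (1.602×10⁻¹⁹ C)·(2.96×10⁶, 3.33×10⁶, 0) = (4.74×10⁻¹³, 5.33×10⁻¹³, 0) N.

F ≈ (4.74×10⁻¹³, 5.33×10⁻¹³, 0) N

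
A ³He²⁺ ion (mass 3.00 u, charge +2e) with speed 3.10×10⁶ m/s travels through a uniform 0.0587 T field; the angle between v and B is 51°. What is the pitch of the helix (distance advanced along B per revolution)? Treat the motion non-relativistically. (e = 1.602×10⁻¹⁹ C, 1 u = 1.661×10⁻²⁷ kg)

p ≈ 3.25 m

v∥ = v cosθ = 3.10×10⁶·cos51° ≈ 1.951×10⁶ m/s.
T = 2πm/(|q|B) = 2π(4.983×10⁻²⁷)/((3.204×10⁻¹⁹)(0.0587)) ≈ 1.665×10⁻⁶ s.
pitch = v∥ T = (1.951×10⁶)(1.665×10⁻⁶) ≈ 3.25 m.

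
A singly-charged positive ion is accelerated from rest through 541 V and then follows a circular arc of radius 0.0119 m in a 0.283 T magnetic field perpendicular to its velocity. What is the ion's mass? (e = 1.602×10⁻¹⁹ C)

m ≈ 1.68×10⁻²⁷ kg

Combine |q|V = ½mv² and r = mv/(|q|B): eliminate v to get m = qB²r²/(2V).
m = (1.602×10⁻¹⁹)(0.283)²(0.0119)²/(2·541) ≈ 1.68×10⁻²⁷ kg.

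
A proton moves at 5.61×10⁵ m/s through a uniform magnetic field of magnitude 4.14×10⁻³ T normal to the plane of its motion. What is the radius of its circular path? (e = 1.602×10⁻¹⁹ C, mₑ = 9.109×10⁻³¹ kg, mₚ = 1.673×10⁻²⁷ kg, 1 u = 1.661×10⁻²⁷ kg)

The magnetic force provides the centripetal force: |q|vB = mv²/r.
r = mv/(|q|B) = (1.673×10⁻²⁷)(5.61×10⁵)/((1.602×10⁻¹⁹)(4.14×10⁻³)) ≈ 1.42 m.

r ≈ 1.42 m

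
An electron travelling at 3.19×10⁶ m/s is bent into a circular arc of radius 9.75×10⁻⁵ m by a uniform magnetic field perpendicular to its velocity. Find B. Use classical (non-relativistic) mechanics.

B ≈ 0.186 T

From |q|vB = mv²/r, B = mv/(|q|r).
B = (9.109×10⁻³¹)(3.19×10⁶)/((1.602×10⁻¹⁹)(9.75×10⁻⁵)) ≈ 0.186 T.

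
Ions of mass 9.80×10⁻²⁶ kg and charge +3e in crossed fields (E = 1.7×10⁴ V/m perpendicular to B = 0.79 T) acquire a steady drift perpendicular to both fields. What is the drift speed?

The steady drift has the magnetic force balancing the electric force, so v_d = E/B.
v_d = 1.7×10⁴/0.79 = 2.2×10⁴ m/s.

v_d ≈ 2.2×10⁴ m/s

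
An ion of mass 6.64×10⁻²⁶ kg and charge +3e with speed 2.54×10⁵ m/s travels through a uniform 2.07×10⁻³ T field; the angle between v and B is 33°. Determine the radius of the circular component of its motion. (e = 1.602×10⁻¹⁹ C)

v⊥ = v sinθ = 2.54×10⁵·sin33° ≈ 1.383×10⁵ m/s.
r = m v⊥/(|q|B) = (6.64×10⁻²⁶)(1.383×10⁵)/((4.806×10⁻¹⁹)(2.07×10⁻³)) ≈ 9.23 m.

r ≈ 9.23 m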